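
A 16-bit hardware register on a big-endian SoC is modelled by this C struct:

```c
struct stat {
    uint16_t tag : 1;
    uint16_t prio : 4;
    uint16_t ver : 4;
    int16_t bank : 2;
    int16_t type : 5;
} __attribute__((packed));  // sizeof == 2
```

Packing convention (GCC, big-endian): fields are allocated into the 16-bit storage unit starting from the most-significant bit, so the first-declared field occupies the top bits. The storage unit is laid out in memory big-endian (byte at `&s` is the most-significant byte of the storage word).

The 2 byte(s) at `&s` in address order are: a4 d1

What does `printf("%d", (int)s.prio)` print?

4

[0]=0xa4 [1]=0xd1 (big-endian) → word 0xa4d1
tag:1 @ bit 15 → (0xa4d1>>15)&0x1 = 0x1
prio:4 @ bit 11 → (0xa4d1>>11)&0xf = 0x4  ←
ver:4 @ bit 7 → (0xa4d1>>7)&0xf = 0x9
bank:2 @ bit 5 → (0xa4d1>>5)&0x3 = 0x2
type:5 @ bit 0 → (0xa4d1>>0)&0x1f = 0x11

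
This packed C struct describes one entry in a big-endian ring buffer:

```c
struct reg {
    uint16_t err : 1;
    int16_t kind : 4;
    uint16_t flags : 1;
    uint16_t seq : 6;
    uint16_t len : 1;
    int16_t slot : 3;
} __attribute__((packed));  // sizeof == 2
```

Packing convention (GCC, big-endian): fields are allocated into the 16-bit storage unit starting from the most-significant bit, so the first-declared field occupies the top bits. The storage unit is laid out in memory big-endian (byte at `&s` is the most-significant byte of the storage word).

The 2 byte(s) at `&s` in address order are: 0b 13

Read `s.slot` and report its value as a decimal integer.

[0]=0x0b [1]=0x13 (big-endian) → word 0x0b13
err:1 @ bit 15 → (0x0b13>>15)&0x1 = 0x0
kind:4 @ bit 11 → (0x0b13>>11)&0xf = 0x1
flags:1 @ bit 10 → (0x0b13>>10)&0x1 = 0x0
seq:6 @ bit 4 → (0x0b13>>4)&0x3f = 0x31
len:1 @ bit 3 → (0x0b13>>3)&0x1 = 0x0
slot:3 @ bit 0 → (0x0b13>>0)&0x7 = 0x3  ←
slot signed 3b, MSB=0: value = 3

3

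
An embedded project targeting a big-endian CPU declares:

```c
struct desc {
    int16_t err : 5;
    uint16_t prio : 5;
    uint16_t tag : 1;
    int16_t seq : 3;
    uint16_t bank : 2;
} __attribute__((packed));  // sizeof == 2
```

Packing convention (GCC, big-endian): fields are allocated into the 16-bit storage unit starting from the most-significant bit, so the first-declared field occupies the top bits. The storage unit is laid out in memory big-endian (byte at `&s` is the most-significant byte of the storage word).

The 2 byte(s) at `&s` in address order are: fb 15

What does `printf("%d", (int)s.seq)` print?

-3

[0]=0xfb [1]=0x15 (big-endian) → word 0xfb15
err:5 @ bit 11 → (0xfb15>>11)&0x1f = 0x1f
prio:5 @ bit 6 → (0xfb15>>6)&0x1f = 0xc
tag:1 @ bit 5 → (0xfb15>>5)&0x1 = 0x0
seq:3 @ bit 2 → (0xfb15>>2)&0x7 = 0x5  ←
bank:2 @ bit 0 → (0xfb15>>0)&0x3 = 0x1
seq signed 3b, MSB=1: 5 - 8 = -3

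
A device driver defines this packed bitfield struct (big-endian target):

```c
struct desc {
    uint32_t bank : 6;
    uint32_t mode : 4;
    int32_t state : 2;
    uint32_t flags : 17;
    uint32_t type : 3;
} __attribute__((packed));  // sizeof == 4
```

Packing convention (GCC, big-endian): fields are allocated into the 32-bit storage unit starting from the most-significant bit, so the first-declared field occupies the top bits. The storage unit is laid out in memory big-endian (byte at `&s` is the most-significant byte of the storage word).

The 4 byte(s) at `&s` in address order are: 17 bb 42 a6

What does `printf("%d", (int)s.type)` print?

6

[0]=0x17 [1]=0xbb [2]=0x42 [3]=0xa6 (big-endian) → word 0x17bb42a6
bank:6 @ bit 26 → (0x17bb42a6>>26)&0x3f = 0x5
mode:4 @ bit 22 → (0x17bb42a6>>22)&0xf = 0xe
state:2 @ bit 20 → (0x17bb42a6>>20)&0x3 = 0x3
flags:17 @ bit 3 → (0x17bb42a6>>3)&0x1ffff = 0x16854
type:3 @ bit 0 → (0x17bb42a6>>0)&0x7 = 0x6  ←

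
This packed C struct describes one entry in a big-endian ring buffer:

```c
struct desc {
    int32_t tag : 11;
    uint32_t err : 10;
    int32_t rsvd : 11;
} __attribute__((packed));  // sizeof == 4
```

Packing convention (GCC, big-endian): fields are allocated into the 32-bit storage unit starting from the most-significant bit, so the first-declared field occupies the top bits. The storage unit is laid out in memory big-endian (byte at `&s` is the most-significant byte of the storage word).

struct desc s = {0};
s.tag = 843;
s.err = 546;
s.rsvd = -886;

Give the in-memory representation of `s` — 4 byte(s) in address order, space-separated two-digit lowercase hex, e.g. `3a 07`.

69 71 14 8a

tag (11b) val=843 bits=0x34b at bit 21: 0x69600000
err (10b) val=546 bits=0x222 at bit 11: 0x69711000
rsvd (11b) val=-886 bits=0x48a at bit 0: 0x6971148a
word = 0x6971148a → big-endian bytes:
  [0]=0x69  [1]=0x71  [2]=0x14  [3]=0x8a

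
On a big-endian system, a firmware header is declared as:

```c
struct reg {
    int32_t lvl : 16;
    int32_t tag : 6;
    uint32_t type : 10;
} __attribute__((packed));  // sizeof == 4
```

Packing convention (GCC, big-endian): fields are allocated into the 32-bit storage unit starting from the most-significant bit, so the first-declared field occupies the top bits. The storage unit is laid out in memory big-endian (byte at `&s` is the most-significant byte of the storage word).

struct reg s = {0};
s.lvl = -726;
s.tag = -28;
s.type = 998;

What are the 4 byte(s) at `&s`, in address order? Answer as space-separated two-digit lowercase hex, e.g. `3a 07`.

[16+:16] lvl=-726 & 0xffff = 0xfd2a; word=0xfd2a0000
[10+:6] tag=-28 & 0x3f = 0x24; word=0xfd2a9000
[0+:10] type=998 & 0x3ff = 0x3e6; word=0xfd2a93e6
word = 0xfd2a93e6 → big-endian bytes:
  [0]=0xfd  [1]=0x2a  [2]=0x93  [3]=0xe6

fd 2a 93 e6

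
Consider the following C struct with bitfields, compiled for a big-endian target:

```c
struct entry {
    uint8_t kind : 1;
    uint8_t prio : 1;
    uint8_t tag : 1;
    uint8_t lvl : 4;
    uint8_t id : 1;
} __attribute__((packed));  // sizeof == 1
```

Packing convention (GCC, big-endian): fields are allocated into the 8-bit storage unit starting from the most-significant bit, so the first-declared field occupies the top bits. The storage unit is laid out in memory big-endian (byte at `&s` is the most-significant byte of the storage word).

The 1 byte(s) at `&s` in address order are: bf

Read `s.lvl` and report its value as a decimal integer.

15

[0]=0xbf (big-endian) → word 0xbf
kind [7+:1] = (word>>7) & 0x1 = 1
prio [6+:1] = (word>>6) & 0x1 = 0
tag [5+:1] = (word>>5) & 0x1 = 1
lvl [1+:4] = (word>>1) & 0xf = 15  ←
id [0+:1] = (word>>0) & 0x1 = 1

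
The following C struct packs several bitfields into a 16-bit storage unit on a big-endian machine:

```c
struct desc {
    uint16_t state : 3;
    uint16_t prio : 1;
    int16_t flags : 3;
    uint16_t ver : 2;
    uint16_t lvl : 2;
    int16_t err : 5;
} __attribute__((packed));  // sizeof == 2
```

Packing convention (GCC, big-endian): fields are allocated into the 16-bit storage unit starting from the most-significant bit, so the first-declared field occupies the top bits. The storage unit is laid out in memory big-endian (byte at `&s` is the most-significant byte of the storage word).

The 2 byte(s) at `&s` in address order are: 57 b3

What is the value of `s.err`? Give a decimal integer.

[0]=0x57 [1]=0xb3 (big-endian) → word 0x57b3
state [13+:3] = (word>>13) & 0x7 = 2
prio [12+:1] = (word>>12) & 0x1 = 1
flags [9+:3] = (word>>9) & 0x7 = 3
ver [7+:2] = (word>>7) & 0x3 = 3
lvl [5+:2] = (word>>5) & 0x3 = 1
err [0+:5] = (word>>0) & 0x1f = 19  ←
err signed 5b, MSB=1: 19 - 32 = -13

-13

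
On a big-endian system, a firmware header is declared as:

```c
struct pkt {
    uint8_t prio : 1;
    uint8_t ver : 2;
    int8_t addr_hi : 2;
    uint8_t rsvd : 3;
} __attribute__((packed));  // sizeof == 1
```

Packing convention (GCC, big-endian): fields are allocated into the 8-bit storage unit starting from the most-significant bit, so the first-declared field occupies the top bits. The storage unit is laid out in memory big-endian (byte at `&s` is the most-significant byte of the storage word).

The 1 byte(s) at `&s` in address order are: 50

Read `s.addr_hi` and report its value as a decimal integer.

-2

[0]=0x50 (big-endian) → word 0x50
prio:1 @ bit 7 → (0x50>>7)&0x1 = 0x0
ver:2 @ bit 5 → (0x50>>5)&0x3 = 0x2
addr_hi:2 @ bit 3 → (0x50>>3)&0x3 = 0x2  ←
rsvd:3 @ bit 0 → (0x50>>0)&0x7 = 0x0
addr_hi signed 2b, MSB=1: 2 - 4 = -2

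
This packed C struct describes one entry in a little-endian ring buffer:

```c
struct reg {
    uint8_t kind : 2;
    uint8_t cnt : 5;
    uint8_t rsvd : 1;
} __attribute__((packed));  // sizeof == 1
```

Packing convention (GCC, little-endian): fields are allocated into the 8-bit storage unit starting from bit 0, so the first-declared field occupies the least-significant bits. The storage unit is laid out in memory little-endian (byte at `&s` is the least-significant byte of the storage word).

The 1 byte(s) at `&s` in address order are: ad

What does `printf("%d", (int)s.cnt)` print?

[0]=0xad (little-endian) → word 0xad
kind [0+:2] = (word>>0) & 0x3 = 1
cnt [2+:5] = (word>>2) & 0x1f = 11  ←
rsvd [7+:1] = (word>>7) & 0x1 = 1

11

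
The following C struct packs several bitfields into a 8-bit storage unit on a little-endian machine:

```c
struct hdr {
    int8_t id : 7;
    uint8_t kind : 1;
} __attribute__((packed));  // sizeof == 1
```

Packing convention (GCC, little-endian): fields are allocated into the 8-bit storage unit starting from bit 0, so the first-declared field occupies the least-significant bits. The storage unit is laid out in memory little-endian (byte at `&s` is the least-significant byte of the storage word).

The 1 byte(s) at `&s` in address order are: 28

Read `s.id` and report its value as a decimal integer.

40

[0]=0x28 (little-endian) → word 0x28
id:7 @ bit 0 → (0x28>>0)&0x7f = 0x28  ←
kind:1 @ bit 7 → (0x28>>7)&0x1 = 0x0
id signed 7b, MSB=0: value = 40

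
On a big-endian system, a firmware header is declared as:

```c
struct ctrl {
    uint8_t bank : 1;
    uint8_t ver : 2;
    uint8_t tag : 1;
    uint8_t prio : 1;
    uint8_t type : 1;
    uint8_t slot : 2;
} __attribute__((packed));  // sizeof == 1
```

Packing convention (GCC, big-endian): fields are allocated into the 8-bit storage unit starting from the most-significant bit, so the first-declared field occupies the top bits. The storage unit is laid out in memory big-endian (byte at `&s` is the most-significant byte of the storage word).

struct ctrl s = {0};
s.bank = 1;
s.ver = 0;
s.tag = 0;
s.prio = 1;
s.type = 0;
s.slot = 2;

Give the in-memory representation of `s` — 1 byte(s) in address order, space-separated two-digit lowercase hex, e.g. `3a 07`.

bank:1 = 1 → 0x1 << 7 → word 0x80
ver:2 = 0 → 0x0 << 5 → word 0x80
tag:1 = 0 → 0x0 << 4 → word 0x80
prio:1 = 1 → 0x1 << 3 → word 0x88
type:1 = 0 → 0x0 << 2 → word 0x88
slot:2 = 2 → 0x2 << 0 → word 0x8a
word = 0x8a → big-endian bytes:
  [0]=0x8a

8a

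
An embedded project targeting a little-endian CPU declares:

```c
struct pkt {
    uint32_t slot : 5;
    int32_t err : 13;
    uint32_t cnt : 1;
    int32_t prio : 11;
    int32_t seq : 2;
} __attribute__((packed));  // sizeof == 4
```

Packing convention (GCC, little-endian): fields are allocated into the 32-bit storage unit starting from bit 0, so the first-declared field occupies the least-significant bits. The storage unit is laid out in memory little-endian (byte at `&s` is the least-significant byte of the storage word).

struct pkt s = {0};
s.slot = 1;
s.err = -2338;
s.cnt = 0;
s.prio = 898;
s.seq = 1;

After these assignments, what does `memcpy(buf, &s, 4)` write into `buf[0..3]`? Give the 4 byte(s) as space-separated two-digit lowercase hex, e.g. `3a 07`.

[0+:5] slot=1 & 0x1f = 0x1; word=0x00000001
[5+:13] err=-2338 & 0x1fff = 0x16de; word=0x0002dbc1
[18+:1] cnt=0 & 0x1 = 0x0; word=0x0002dbc1
[19+:11] prio=898 & 0x7ff = 0x382; word=0x1c12dbc1
[30+:2] seq=1 & 0x3 = 0x1; word=0x5c12dbc1
word = 0x5c12dbc1 → little-endian bytes:
  [0]=0xc1  [1]=0xdb  [2]=0x12  [3]=0x5c

c1 db 12 5c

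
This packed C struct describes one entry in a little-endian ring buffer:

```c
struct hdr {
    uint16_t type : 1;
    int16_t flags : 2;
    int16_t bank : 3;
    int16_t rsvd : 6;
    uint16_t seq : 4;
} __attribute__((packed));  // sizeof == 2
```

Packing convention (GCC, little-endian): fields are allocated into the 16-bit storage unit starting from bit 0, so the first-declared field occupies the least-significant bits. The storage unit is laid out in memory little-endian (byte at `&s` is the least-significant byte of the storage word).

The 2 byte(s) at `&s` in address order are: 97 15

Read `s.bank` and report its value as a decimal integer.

2

[0]=0x97 [1]=0x15 (little-endian) → word 0x1597
type:1 @ bit 0 → (0x1597>>0)&0x1 = 0x1
flags:2 @ bit 1 → (0x1597>>1)&0x3 = 0x3
bank:3 @ bit 3 → (0x1597>>3)&0x7 = 0x2  ←
rsvd:6 @ bit 6 → (0x1597>>6)&0x3f = 0x16
seq:4 @ bit 12 → (0x1597>>12)&0xf = 0x1
bank signed 3b, MSB=0: value = 2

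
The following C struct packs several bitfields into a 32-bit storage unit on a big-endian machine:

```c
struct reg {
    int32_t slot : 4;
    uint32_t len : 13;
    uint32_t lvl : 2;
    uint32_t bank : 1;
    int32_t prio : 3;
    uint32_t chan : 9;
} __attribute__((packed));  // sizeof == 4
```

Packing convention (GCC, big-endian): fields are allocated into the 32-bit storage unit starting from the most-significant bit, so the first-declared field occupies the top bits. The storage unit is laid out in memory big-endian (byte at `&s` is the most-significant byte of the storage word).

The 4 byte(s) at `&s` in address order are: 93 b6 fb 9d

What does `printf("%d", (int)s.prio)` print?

-3

[0]=0x93 [1]=0xb6 [2]=0xfb [3]=0x9d (big-endian) → word 0x93b6fb9d
slot:4 @ bit 28 → (0x93b6fb9d>>28)&0xf = 0x9
len:13 @ bit 15 → (0x93b6fb9d>>15)&0x1fff = 0x76d
lvl:2 @ bit 13 → (0x93b6fb9d>>13)&0x3 = 0x3
bank:1 @ bit 12 → (0x93b6fb9d>>12)&0x1 = 0x1
prio:3 @ bit 9 → (0x93b6fb9d>>9)&0x7 = 0x5  ←
chan:9 @ bit 0 → (0x93b6fb9d>>0)&0x1ff = 0x19d
prio signed 3b, MSB=1: 5 - 8 = -3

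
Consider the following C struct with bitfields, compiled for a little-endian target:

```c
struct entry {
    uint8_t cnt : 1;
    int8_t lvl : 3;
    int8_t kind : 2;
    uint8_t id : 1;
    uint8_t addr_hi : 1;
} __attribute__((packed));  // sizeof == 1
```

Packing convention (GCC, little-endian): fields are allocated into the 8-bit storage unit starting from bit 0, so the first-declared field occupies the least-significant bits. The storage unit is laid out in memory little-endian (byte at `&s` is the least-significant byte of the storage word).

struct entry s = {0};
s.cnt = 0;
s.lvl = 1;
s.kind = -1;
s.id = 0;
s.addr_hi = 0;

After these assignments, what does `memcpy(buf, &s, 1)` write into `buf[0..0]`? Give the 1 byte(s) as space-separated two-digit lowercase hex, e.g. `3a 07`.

32

cnt:1 = 0 → 0x0 << 0 → word 0x00
lvl:3 = 1 → 0x1 << 1 → word 0x02
kind:2 = -1 → 0x3 << 4 → word 0x32
id:1 = 0 → 0x0 << 6 → word 0x32
addr_hi:1 = 0 → 0x0 << 7 → word 0x32
word = 0x32 → little-endian bytes:
  [0]=0x32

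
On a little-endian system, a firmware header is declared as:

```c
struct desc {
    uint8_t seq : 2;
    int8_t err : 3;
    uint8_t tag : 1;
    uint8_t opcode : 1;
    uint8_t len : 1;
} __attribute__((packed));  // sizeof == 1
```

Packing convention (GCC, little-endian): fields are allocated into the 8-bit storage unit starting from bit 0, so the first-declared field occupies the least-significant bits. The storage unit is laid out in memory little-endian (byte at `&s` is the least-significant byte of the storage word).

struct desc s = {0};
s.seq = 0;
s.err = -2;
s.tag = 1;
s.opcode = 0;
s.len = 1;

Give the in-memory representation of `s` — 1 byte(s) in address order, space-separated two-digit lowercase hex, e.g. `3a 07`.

seq:2 = 0 → 0x0 << 0 → word 0x00
err:3 = -2 → 0x6 << 2 → word 0x18
tag:1 = 1 → 0x1 << 5 → word 0x38
opcode:1 = 0 → 0x0 << 6 → word 0x38
len:1 = 1 → 0x1 << 7 → word 0xb8
word = 0xb8 → little-endian bytes:
  [0]=0xb8

b8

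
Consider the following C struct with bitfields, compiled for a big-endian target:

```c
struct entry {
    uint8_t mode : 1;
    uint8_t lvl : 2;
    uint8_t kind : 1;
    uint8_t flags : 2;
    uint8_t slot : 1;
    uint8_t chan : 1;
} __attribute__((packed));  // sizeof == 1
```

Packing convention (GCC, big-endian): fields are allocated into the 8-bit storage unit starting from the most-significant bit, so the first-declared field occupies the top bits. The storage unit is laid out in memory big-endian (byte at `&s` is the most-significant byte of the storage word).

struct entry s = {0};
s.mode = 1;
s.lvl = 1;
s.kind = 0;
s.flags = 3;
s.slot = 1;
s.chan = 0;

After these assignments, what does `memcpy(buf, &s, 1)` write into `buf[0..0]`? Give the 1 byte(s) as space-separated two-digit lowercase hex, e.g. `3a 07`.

ae

mode:1 = 1 → 0x1 << 7 → word 0x80
lvl:2 = 1 → 0x1 << 5 → word 0xa0
kind:1 = 0 → 0x0 << 4 → word 0xa0
flags:2 = 3 → 0x3 << 2 → word 0xac
slot:1 = 1 → 0x1 << 1 → word 0xae
chan:1 = 0 → 0x0 << 0 → word 0xae
word = 0xae → big-endian bytes:
  [0]=0xae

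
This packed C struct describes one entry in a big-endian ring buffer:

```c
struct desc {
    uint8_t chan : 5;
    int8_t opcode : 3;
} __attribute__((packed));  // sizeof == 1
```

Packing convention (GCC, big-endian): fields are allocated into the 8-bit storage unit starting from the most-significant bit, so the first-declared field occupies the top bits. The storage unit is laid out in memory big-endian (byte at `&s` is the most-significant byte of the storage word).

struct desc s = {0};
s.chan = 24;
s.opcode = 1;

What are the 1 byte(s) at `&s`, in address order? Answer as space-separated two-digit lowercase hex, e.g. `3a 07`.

chan:5 = 24 → 0x18 << 3 → word 0xc0
opcode:3 = 1 → 0x1 << 0 → word 0xc1
word = 0xc1 → big-endian bytes:
  [0]=0xc1

c1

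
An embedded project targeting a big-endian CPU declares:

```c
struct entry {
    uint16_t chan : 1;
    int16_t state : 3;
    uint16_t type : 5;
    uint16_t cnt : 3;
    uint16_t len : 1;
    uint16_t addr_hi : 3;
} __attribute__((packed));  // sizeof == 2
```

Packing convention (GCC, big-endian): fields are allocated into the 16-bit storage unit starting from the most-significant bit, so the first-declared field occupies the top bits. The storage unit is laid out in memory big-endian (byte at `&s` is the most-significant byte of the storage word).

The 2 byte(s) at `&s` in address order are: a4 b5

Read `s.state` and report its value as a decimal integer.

2

[0]=0xa4 [1]=0xb5 (big-endian) → word 0xa4b5
chan:1 @ bit 15 → (0xa4b5>>15)&0x1 = 0x1
state:3 @ bit 12 → (0xa4b5>>12)&0x7 = 0x2  ←
type:5 @ bit 7 → (0xa4b5>>7)&0x1f = 0x9
cnt:3 @ bit 4 → (0xa4b5>>4)&0x7 = 0x3
len:1 @ bit 3 → (0xa4b5>>3)&0x1 = 0x0
addr_hi:3 @ bit 0 → (0xa4b5>>0)&0x7 = 0x5
state signed 3b, MSB=0: value = 2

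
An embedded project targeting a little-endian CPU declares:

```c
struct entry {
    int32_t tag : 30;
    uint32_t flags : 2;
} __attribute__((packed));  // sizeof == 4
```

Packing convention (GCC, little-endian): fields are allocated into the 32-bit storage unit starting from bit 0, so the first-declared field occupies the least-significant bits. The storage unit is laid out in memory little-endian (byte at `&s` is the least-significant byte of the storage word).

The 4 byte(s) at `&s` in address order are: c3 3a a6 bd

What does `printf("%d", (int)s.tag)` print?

-39437629

[0]=0xc3 [1]=0x3a [2]=0xa6 [3]=0xbd (little-endian) → word 0xbda63ac3
tag [0+:30] = (word>>0) & 0x3fffffff = 1034304195  ←
flags [30+:2] = (word>>30) & 0x3 = 2
tag signed 30b, MSB=1: 1034304195 - 1073741824 = -39437629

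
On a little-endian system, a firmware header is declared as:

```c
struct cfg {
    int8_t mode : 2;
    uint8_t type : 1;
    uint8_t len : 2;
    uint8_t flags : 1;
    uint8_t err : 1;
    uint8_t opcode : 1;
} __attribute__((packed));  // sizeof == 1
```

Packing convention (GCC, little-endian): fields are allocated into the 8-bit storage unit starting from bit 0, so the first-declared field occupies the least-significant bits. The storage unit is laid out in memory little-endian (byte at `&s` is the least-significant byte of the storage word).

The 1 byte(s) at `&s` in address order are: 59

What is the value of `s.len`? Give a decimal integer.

3

[0]=0x59 (little-endian) → word 0x59
mode:2 @ bit 0 → (0x59>>0)&0x3 = 0x1
type:1 @ bit 2 → (0x59>>2)&0x1 = 0x0
len:2 @ bit 3 → (0x59>>3)&0x3 = 0x3  ←
flags:1 @ bit 5 → (0x59>>5)&0x1 = 0x0
err:1 @ bit 6 → (0x59>>6)&0x1 = 0x1
opcode:1 @ bit 7 → (0x59>>7)&0x1 = 0x0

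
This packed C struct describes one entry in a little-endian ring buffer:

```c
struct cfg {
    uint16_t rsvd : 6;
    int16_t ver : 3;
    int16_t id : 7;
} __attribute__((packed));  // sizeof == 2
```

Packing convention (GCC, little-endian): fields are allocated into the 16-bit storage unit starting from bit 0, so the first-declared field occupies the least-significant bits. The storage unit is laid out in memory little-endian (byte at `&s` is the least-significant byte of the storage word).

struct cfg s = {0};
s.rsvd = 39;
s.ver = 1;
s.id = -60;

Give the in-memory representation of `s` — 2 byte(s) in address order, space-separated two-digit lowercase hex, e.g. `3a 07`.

rsvd:6 = 39 → 0x27 << 0 → word 0x0027
ver:3 = 1 → 0x1 << 6 → word 0x0067
id:7 = -60 → 0x44 << 9 → word 0x8867
word = 0x8867 → little-endian bytes:
  [0]=0x67  [1]=0x88

67 88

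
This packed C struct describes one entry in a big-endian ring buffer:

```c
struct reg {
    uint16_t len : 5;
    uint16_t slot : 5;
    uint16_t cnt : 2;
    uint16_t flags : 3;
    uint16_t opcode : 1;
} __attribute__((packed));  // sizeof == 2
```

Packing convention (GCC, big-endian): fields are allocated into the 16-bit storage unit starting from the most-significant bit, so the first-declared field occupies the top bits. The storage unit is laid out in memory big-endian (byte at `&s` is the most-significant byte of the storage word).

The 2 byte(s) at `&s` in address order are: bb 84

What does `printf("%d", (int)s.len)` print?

[0]=0xbb [1]=0x84 (big-endian) → word 0xbb84
len:5 @ bit 11 → (0xbb84>>11)&0x1f = 0x17  ←
slot:5 @ bit 6 → (0xbb84>>6)&0x1f = 0xe
cnt:2 @ bit 4 → (0xbb84>>4)&0x3 = 0x0
flags:3 @ bit 1 → (0xbb84>>1)&0x7 = 0x2
opcode:1 @ bit 0 → (0xbb84>>0)&0x1 = 0x0

23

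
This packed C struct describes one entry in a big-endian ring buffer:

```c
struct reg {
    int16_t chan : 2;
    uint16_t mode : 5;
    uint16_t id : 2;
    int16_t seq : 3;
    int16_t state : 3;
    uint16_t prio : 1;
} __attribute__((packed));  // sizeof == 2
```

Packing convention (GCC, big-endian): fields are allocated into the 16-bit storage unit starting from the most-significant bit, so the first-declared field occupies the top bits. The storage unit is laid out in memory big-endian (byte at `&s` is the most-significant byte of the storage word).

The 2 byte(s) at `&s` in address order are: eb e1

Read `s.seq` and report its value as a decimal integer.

-2

[0]=0xeb [1]=0xe1 (big-endian) → word 0xebe1
chan [14+:2] = (word>>14) & 0x3 = 3
mode [9+:5] = (word>>9) & 0x1f = 21
id [7+:2] = (word>>7) & 0x3 = 3
seq [4+:3] = (word>>4) & 0x7 = 6  ←
state [1+:3] = (word>>1) & 0x7 = 0
prio [0+:1] = (word>>0) & 0x1 = 1
seq signed 3b, MSB=1: 6 - 8 = -2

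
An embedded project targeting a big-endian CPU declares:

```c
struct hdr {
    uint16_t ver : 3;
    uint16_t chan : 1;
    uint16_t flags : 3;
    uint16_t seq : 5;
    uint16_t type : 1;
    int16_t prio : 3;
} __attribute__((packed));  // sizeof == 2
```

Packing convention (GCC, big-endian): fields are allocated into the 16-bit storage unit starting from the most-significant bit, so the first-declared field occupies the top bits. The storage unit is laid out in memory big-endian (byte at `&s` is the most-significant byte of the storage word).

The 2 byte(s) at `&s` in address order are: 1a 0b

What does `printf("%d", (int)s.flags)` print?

5

[0]=0x1a [1]=0x0b (big-endian) → word 0x1a0b
ver:3 @ bit 13 → (0x1a0b>>13)&0x7 = 0x0
chan:1 @ bit 12 → (0x1a0b>>12)&0x1 = 0x1
flags:3 @ bit 9 → (0x1a0b>>9)&0x7 = 0x5  ←
seq:5 @ bit 4 → (0x1a0b>>4)&0x1f = 0x0
type:1 @ bit 3 → (0x1a0b>>3)&0x1 = 0x1
prio:3 @ bit 0 → (0x1a0b>>0)&0x7 = 0x3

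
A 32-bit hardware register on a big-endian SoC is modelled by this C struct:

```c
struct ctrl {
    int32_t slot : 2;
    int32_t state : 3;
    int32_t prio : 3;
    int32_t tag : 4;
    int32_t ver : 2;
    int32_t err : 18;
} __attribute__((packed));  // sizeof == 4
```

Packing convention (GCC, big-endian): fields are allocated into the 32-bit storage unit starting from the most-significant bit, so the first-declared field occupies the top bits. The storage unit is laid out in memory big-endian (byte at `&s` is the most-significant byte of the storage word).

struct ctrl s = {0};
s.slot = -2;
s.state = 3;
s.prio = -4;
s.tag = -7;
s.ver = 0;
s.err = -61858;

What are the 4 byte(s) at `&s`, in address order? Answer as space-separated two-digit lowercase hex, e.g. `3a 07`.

slot (2b) val=-2 bits=0x2 at bit 30: 0x80000000
state (3b) val=3 bits=0x3 at bit 27: 0x98000000
prio (3b) val=-4 bits=0x4 at bit 24: 0x9c000000
tag (4b) val=-7 bits=0x9 at bit 20: 0x9c900000
ver (2b) val=0 bits=0x0 at bit 18: 0x9c900000
err (18b) val=-61858 bits=0x30e5e at bit 0: 0x9c930e5e
word = 0x9c930e5e → big-endian bytes:
  [0]=0x9c  [1]=0x93  [2]=0x0e  [3]=0x5e

9c 93 0e 5e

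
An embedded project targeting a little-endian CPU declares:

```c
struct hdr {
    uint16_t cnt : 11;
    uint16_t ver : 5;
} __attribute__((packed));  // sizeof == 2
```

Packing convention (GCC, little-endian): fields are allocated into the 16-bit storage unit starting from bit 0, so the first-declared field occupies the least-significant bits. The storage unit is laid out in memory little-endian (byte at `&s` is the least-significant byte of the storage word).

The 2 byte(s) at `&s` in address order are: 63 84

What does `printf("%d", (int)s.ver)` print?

[0]=0x63 [1]=0x84 (little-endian) → word 0x8463
cnt:11 @ bit 0 → (0x8463>>0)&0x7ff = 0x463
ver:5 @ bit 11 → (0x8463>>11)&0x1f = 0x10  ←

16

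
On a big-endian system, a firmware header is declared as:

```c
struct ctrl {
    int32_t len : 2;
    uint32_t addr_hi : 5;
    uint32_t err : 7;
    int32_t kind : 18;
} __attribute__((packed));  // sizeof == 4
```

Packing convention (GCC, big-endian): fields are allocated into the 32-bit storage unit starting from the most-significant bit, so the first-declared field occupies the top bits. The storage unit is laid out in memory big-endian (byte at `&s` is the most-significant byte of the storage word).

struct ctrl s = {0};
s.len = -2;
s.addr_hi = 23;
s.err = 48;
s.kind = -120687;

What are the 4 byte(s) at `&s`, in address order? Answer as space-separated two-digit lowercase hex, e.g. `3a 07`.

[30+:2] len=-2 & 0x3 = 0x2; word=0x80000000
[25+:5] addr_hi=23 & 0x1f = 0x17; word=0xae000000
[18+:7] err=48 & 0x7f = 0x30; word=0xaec00000
[0+:18] kind=-120687 & 0x3ffff = 0x22891; word=0xaec22891
word = 0xaec22891 → big-endian bytes:
  [0]=0xae  [1]=0xc2  [2]=0x28  [3]=0x91

ae c2 28 91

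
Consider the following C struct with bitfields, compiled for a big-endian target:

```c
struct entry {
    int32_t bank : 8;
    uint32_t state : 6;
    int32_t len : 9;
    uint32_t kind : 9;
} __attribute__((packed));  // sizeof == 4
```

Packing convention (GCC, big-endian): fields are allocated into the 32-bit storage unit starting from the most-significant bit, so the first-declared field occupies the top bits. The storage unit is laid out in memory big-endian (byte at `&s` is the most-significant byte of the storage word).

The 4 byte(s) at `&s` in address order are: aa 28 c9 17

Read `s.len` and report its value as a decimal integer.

[0]=0xaa [1]=0x28 [2]=0xc9 [3]=0x17 (big-endian) → word 0xaa28c917
bank [24+:8] = (word>>24) & 0xff = 170
state [18+:6] = (word>>18) & 0x3f = 10
len [9+:9] = (word>>9) & 0x1ff = 100  ←
kind [0+:9] = (word>>0) & 0x1ff = 279
len signed 9b, MSB=0: value = 100

100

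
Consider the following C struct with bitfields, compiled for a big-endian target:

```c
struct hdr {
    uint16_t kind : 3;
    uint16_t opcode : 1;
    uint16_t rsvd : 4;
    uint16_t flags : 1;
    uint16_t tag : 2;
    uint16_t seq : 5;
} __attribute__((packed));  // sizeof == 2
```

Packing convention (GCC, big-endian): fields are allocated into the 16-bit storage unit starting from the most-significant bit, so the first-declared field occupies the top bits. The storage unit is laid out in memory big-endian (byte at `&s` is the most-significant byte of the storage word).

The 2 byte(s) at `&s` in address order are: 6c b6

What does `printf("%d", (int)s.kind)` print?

3

[0]=0x6c [1]=0xb6 (big-endian) → word 0x6cb6
kind:3 @ bit 13 → (0x6cb6>>13)&0x7 = 0x3  ←
opcode:1 @ bit 12 → (0x6cb6>>12)&0x1 = 0x0
rsvd:4 @ bit 8 → (0x6cb6>>8)&0xf = 0xc
flags:1 @ bit 7 → (0x6cb6>>7)&0x1 = 0x1
tag:2 @ bit 5 → (0x6cb6>>5)&0x3 = 0x1
seq:5 @ bit 0 → (0x6cb6>>0)&0x1f = 0x16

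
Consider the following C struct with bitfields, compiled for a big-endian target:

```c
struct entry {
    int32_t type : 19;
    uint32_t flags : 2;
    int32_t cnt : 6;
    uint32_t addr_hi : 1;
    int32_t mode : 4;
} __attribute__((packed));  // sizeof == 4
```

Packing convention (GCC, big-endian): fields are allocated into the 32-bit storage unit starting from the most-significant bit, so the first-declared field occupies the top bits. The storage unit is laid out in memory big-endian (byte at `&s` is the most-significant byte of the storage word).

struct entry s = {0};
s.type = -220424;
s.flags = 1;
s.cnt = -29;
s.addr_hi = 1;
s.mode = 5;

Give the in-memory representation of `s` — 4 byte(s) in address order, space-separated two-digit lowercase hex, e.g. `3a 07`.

94 5f 0c 75

type:19 = -220424 → 0x4a2f8 << 13 → word 0x945f0000
flags:2 = 1 → 0x1 << 11 → word 0x945f0800
cnt:6 = -29 → 0x23 << 5 → word 0x945f0c60
addr_hi:1 = 1 → 0x1 << 4 → word 0x945f0c70
mode:4 = 5 → 0x5 << 0 → word 0x945f0c75
word = 0x945f0c75 → big-endian bytes:
  [0]=0x94  [1]=0x5f  [2]=0x0c  [3]=0x75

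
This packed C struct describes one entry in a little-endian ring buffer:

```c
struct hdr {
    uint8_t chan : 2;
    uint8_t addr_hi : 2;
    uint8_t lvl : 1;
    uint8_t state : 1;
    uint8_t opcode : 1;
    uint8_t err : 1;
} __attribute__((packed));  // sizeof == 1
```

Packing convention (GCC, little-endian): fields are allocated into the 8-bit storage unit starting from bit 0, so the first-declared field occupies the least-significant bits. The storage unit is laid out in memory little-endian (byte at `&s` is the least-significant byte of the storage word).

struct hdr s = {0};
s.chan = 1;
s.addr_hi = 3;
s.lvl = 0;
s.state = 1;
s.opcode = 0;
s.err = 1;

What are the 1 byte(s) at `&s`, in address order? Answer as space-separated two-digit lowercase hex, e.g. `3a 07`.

chan:2 = 1 → 0x1 << 0 → word 0x01
addr_hi:2 = 3 → 0x3 << 2 → word 0x0d
lvl:1 = 0 → 0x0 << 4 → word 0x0d
state:1 = 1 → 0x1 << 5 → word 0x2d
opcode:1 = 0 → 0x0 << 6 → word 0x2d
err:1 = 1 → 0x1 << 7 → word 0xad
word = 0xad → little-endian bytes:
  [0]=0xad

ad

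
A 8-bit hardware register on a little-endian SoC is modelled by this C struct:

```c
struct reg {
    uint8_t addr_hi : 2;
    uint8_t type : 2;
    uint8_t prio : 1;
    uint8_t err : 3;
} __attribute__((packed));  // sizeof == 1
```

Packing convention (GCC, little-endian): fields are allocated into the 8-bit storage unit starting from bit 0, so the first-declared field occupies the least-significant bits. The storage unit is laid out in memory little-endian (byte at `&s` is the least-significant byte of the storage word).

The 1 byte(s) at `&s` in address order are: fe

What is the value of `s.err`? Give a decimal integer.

[0]=0xfe (little-endian) → word 0xfe
addr_hi [0+:2] = (word>>0) & 0x3 = 2
type [2+:2] = (word>>2) & 0x3 = 3
prio [4+:1] = (word>>4) & 0x1 = 1
err [5+:3] = (word>>5) & 0x7 = 7  ←

7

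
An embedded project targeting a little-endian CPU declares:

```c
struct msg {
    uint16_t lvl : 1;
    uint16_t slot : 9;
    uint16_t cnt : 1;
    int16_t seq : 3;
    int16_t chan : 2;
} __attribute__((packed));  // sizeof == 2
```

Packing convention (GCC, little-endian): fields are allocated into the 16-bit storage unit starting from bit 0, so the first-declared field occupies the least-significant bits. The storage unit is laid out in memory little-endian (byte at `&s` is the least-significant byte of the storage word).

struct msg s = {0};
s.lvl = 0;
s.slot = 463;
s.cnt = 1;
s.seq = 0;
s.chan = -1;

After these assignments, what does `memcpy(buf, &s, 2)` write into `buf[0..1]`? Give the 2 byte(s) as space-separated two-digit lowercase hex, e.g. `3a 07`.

[0+:1] lvl=0 & 0x1 = 0x0; word=0x0000
[1+:9] slot=463 & 0x1ff = 0x1cf; word=0x039e
[10+:1] cnt=1 & 0x1 = 0x1; word=0x079e
[11+:3] seq=0 & 0x7 = 0x0; word=0x079e
[14+:2] chan=-1 & 0x3 = 0x3; word=0xc79e
word = 0xc79e → little-endian bytes:
  [0]=0x9e  [1]=0xc7

9e c7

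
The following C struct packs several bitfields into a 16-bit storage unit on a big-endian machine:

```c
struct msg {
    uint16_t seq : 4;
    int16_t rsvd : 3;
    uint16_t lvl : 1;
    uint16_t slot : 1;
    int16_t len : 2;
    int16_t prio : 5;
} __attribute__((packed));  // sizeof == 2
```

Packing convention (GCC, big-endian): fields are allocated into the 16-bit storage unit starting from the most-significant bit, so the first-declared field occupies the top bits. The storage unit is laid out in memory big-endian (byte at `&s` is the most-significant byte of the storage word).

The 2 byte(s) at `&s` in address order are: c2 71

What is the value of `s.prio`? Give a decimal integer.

[0]=0xc2 [1]=0x71 (big-endian) → word 0xc271
seq [12+:4] = (word>>12) & 0xf = 12
rsvd [9+:3] = (word>>9) & 0x7 = 1
lvl [8+:1] = (word>>8) & 0x1 = 0
slot [7+:1] = (word>>7) & 0x1 = 0
len [5+:2] = (word>>5) & 0x3 = 3
prio [0+:5] = (word>>0) & 0x1f = 17  ←
prio signed 5b, MSB=1: 17 - 32 = -15

-15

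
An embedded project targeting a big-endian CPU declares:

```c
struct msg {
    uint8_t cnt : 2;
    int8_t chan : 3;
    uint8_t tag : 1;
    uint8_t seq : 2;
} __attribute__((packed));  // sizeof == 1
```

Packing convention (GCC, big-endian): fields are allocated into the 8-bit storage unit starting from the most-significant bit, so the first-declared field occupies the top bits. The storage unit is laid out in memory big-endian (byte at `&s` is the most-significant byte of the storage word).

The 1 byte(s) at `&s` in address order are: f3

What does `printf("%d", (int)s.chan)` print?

-2

[0]=0xf3 (big-endian) → word 0xf3
cnt:2 @ bit 6 → (0xf3>>6)&0x3 = 0x3
chan:3 @ bit 3 → (0xf3>>3)&0x7 = 0x6  ←
tag:1 @ bit 2 → (0xf3>>2)&0x1 = 0x0
seq:2 @ bit 0 → (0xf3>>0)&0x3 = 0x3
chan signed 3b, MSB=1: 6 - 8 = -2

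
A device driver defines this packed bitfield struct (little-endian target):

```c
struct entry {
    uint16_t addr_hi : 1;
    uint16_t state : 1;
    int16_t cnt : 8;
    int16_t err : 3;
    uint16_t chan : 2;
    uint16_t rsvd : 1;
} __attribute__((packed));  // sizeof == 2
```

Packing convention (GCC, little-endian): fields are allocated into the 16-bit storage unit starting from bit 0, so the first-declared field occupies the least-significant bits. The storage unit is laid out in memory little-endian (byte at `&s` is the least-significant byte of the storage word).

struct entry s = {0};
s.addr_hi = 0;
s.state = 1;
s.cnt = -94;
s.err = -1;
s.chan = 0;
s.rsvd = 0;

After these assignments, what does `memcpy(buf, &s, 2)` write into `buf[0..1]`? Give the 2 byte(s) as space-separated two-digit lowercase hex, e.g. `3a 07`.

[0+:1] addr_hi=0 & 0x1 = 0x0; word=0x0000
[1+:1] state=1 & 0x1 = 0x1; word=0x0002
[2+:8] cnt=-94 & 0xff = 0xa2; word=0x028a
[10+:3] err=-1 & 0x7 = 0x7; word=0x1e8a
[13+:2] chan=0 & 0x3 = 0x0; word=0x1e8a
[15+:1] rsvd=0 & 0x1 = 0x0; word=0x1e8a
word = 0x1e8a → little-endian bytes:
  [0]=0x8a  [1]=0x1e

8a 1e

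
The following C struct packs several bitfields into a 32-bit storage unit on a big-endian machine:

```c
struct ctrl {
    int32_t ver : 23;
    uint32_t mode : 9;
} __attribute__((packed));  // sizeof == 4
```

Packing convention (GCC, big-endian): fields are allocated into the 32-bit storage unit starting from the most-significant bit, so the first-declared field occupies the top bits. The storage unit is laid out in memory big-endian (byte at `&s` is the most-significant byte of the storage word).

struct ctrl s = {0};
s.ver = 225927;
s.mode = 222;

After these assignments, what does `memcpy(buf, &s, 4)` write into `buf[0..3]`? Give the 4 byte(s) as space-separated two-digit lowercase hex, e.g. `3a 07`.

ver:23 = 225927 → 0x37287 << 9 → word 0x06e50e00
mode:9 = 222 → 0xde << 0 → word 0x06e50ede
word = 0x06e50ede → big-endian bytes:
  [0]=0x06  [1]=0xe5  [2]=0x0e  [3]=0xde

06 e5 0e de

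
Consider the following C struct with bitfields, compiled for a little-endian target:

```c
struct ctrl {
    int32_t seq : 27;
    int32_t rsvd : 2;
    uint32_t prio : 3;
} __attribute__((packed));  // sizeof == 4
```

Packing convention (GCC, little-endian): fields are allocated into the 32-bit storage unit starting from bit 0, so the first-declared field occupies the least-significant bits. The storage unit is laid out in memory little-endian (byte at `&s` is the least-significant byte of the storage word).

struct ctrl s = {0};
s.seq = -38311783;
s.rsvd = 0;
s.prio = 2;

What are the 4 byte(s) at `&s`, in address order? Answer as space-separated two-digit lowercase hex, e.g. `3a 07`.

[0+:27] seq=-38311783 & 0x7ffffff = 0x5b76899; word=0x05b76899
[27+:2] rsvd=0 & 0x3 = 0x0; word=0x05b76899
[29+:3] prio=2 & 0x7 = 0x2; word=0x45b76899
word = 0x45b76899 → little-endian bytes:
  [0]=0x99  [1]=0x68  [2]=0xb7  [3]=0x45

99 68 b7 45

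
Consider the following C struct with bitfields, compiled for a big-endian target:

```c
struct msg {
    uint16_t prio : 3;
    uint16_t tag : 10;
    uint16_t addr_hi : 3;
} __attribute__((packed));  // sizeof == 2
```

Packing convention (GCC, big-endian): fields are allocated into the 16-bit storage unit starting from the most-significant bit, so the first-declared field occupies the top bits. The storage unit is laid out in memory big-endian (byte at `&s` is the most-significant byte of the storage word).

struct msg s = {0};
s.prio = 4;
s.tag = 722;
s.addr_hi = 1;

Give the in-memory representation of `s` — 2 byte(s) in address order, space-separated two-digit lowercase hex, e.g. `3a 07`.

[13+:3] prio=4 & 0x7 = 0x4; word=0x8000
[3+:10] tag=722 & 0x3ff = 0x2d2; word=0x9690
[0+:3] addr_hi=1 & 0x7 = 0x1; word=0x9691
word = 0x9691 → big-endian bytes:
  [0]=0x96  [1]=0x91

96 91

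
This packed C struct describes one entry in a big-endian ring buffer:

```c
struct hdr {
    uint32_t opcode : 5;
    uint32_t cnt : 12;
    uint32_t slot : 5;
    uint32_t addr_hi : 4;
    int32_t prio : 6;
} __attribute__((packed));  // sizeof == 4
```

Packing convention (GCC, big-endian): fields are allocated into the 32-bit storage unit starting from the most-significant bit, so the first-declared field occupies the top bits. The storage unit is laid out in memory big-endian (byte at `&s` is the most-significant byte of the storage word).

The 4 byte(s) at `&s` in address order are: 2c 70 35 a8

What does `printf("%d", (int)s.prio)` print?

[0]=0x2c [1]=0x70 [2]=0x35 [3]=0xa8 (big-endian) → word 0x2c7035a8
opcode:5 @ bit 27 → (0x2c7035a8>>27)&0x1f = 0x5
cnt:12 @ bit 15 → (0x2c7035a8>>15)&0xfff = 0x8e0
slot:5 @ bit 10 → (0x2c7035a8>>10)&0x1f = 0xd
addr_hi:4 @ bit 6 → (0x2c7035a8>>6)&0xf = 0x6
prio:6 @ bit 0 → (0x2c7035a8>>0)&0x3f = 0x28  ←
prio signed 6b, MSB=1: 40 - 64 = -24

-24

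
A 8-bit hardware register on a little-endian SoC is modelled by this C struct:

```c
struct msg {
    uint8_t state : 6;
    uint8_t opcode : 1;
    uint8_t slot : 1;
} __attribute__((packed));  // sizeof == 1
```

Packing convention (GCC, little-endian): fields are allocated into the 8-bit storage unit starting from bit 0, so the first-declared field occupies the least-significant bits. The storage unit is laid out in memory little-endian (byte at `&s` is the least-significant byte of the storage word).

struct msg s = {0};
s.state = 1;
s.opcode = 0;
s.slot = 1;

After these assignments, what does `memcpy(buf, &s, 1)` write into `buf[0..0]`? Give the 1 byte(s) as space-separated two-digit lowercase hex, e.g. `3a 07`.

state:6 = 1 → 0x1 << 0 → word 0x01
opcode:1 = 0 → 0x0 << 6 → word 0x01
slot:1 = 1 → 0x1 << 7 → word 0x81
word = 0x81 → little-endian bytes:
  [0]=0x81

81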